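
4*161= 644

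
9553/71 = 134 + 39/71 = 134.55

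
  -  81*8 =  - 648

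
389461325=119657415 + 269803910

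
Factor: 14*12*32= 5376  =  2^8*3^1 * 7^1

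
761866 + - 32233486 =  - 31471620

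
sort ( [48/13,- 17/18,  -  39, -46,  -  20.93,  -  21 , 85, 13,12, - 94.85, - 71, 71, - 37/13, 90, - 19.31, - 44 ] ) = [ - 94.85, - 71, - 46,  -  44,  -  39,  -  21,  -  20.93 , - 19.31 ,  -  37/13,-17/18,48/13, 12, 13, 71, 85, 90]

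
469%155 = 4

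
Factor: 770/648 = 2^ ( - 2 ) * 3^( - 4 ) * 5^1*7^1*11^1 = 385/324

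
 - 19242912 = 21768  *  (-884 ) 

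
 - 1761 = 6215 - 7976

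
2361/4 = 2361/4 = 590.25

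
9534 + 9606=19140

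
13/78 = 1/6 = 0.17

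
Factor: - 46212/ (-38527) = 2^2*3^1*59^(-1)*653^( - 1)*3851^1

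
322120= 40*8053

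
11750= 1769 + 9981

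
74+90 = 164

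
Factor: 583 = 11^1*53^1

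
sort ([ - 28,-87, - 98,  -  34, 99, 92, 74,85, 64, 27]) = [ - 98, - 87, - 34,-28,27, 64,  74,85,92,  99]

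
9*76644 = 689796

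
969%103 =42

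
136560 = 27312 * 5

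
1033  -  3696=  - 2663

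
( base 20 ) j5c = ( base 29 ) 94R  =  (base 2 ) 1111000100000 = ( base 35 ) 6ac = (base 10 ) 7712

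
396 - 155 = 241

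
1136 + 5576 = 6712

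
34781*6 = 208686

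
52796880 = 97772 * 540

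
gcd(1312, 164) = 164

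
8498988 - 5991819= 2507169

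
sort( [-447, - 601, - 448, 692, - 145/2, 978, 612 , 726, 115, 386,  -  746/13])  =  [ - 601, -448,- 447, - 145/2,-746/13 , 115, 386, 612, 692, 726,978] 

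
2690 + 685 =3375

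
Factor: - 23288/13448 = - 71/41 = - 41^( - 1) * 71^1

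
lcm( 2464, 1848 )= 7392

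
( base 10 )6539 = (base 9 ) 8865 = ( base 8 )14613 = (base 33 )605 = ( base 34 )5MB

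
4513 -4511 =2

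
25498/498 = 51+50/249 = 51.20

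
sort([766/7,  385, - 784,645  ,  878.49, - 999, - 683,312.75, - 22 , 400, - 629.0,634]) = [-999 ,  -  784, - 683, - 629.0, - 22,766/7,  312.75,385, 400,634,645 , 878.49 ] 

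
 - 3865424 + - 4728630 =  - 8594054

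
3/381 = 1/127 = 0.01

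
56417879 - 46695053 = 9722826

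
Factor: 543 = 3^1*181^1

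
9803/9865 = 9803/9865 = 0.99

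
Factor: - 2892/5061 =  - 2^2*7^( - 1 ) = - 4/7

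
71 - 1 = 70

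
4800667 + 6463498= 11264165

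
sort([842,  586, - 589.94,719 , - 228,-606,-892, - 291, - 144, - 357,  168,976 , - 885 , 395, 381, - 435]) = [-892, - 885, - 606, - 589.94, - 435, - 357, - 291,-228, - 144,168,381,395,  586,  719,842,976]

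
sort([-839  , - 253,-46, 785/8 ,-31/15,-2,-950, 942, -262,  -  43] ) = [  -  950, - 839, - 262, - 253,-46, -43,- 31/15, - 2,785/8,942 ]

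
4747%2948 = 1799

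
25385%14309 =11076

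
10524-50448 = - 39924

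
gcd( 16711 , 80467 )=1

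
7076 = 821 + 6255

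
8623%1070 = 63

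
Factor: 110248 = 2^3*13781^1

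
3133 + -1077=2056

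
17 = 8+9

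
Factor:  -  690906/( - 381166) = 345453/190583 = 3^1*115151^1*190583^(-1 ) 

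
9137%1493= 179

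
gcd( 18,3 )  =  3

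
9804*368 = 3607872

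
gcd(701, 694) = 1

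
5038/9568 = 2519/4784= 0.53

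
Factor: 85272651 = 3^2*9474739^1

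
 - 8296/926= -9 + 19/463 = -8.96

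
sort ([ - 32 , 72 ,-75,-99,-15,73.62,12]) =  [ -99, - 75, - 32, - 15 , 12,  72,  73.62 ]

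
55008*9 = 495072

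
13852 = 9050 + 4802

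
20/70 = 2/7 = 0.29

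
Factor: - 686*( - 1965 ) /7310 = 134799/731 = 3^1*7^3*17^(-1)* 43^( -1)*131^1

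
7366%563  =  47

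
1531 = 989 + 542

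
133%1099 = 133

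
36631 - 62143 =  - 25512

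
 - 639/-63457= 639/63457 = 0.01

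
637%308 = 21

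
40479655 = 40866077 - 386422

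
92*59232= 5449344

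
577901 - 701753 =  - 123852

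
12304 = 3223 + 9081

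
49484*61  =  3018524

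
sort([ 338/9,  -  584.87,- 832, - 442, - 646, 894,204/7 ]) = [-832, - 646,-584.87, - 442,204/7,  338/9, 894 ]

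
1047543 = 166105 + 881438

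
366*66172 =24218952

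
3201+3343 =6544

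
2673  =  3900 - 1227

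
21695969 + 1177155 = 22873124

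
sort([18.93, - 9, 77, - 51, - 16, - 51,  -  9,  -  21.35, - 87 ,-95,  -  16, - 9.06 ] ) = [-95 ,-87, - 51, - 51, - 21.35, - 16, - 16, -9.06,-9, - 9, 18.93, 77 ] 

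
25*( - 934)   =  -23350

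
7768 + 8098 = 15866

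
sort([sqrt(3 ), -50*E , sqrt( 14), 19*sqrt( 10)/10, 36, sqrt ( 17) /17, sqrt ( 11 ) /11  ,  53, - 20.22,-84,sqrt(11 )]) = [- 50*E, - 84, - 20.22,sqrt( 17)/17, sqrt( 11) /11, sqrt( 3 ),  sqrt (11) , sqrt(14), 19*sqrt(10)/10,36,53 ] 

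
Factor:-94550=  -  2^1 *5^2*31^1*61^1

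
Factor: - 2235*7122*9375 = - 149228156250 = - 2^1 * 3^3*5^6*149^1*1187^1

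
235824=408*578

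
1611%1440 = 171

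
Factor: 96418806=2^1*3^1*11^1*19^1*23^1*3343^1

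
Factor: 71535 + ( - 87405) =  - 15870  =  - 2^1*3^1 * 5^1 * 23^2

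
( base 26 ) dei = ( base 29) AQ6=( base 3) 110120122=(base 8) 21722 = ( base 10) 9170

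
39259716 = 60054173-20794457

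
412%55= 27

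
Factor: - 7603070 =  - 2^1*5^1 *331^1 * 2297^1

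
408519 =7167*57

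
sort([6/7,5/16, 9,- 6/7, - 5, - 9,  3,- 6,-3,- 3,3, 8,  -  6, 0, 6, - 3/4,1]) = [ - 9, - 6 , - 6, - 5, - 3, - 3, - 6/7, - 3/4,0,5/16,6/7,1,3 , 3,6,8,9 ]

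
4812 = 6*802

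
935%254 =173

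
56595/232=56595/232 = 243.94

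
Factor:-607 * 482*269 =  - 2^1*241^1* 269^1*607^1 = - 78702406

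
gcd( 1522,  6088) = 1522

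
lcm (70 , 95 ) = 1330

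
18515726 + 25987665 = 44503391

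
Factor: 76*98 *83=618184= 2^3 * 7^2*19^1*83^1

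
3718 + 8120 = 11838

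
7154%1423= 39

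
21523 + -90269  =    -  68746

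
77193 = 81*953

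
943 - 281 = 662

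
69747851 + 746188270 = 815936121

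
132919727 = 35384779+97534948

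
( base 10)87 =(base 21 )43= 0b1010111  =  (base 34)2J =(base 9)106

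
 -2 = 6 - 8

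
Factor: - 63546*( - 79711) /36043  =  2^1*3^1*17^1*19^(-1)*79^1*89^1*271^( - 1 )*1009^1  =  723616458/5149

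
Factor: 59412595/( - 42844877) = -5^1*11^1* 41^( - 1 )*1044997^ ( - 1 ) * 1080229^1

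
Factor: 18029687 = 13^1* 433^1* 3203^1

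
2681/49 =54 + 5/7= 54.71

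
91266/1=91266 = 91266.00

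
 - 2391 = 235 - 2626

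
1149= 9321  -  8172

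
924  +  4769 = 5693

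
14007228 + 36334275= 50341503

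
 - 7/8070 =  - 1 +8063/8070= - 0.00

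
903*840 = 758520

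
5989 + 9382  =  15371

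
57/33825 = 19/11275 = 0.00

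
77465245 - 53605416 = 23859829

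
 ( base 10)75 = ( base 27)2L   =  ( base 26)2N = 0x4B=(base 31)2D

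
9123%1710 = 573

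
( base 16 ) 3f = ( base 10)63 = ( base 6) 143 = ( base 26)2B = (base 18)39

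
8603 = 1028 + 7575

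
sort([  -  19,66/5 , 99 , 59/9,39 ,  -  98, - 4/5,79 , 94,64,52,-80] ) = [ - 98, - 80,-19, - 4/5, 59/9, 66/5, 39,52,64, 79,  94, 99]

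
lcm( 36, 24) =72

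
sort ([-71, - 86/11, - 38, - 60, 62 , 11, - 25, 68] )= [-71,-60, - 38, -25, - 86/11, 11, 62 , 68]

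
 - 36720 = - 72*510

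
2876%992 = 892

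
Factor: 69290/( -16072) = -2^( - 2) * 5^1 * 7^(  -  2)*13^2 = -  845/196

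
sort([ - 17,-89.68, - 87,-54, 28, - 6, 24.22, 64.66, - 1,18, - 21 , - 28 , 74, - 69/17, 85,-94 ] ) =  [ -94, - 89.68, - 87 ,-54, - 28, - 21 , - 17, - 6 ,  -  69/17 , - 1,  18,24.22, 28, 64.66,74,85 ] 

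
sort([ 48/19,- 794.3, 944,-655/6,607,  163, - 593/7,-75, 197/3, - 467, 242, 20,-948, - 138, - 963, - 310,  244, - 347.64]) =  [ - 963, - 948,  -  794.3, - 467,-347.64,- 310, - 138 , - 655/6,-593/7, - 75,48/19,20, 197/3, 163, 242,244, 607, 944 ]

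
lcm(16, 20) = 80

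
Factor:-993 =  - 3^1* 331^1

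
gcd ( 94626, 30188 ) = 2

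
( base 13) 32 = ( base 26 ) 1f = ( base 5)131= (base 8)51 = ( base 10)41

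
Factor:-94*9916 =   -  932104 = - 2^3* 37^1*47^1 * 67^1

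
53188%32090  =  21098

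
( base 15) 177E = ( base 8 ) 11715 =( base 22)aa9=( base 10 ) 5069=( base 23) 9D9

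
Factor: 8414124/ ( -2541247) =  - 2^2*3^1*23^( - 1 ) * 313^ ( - 1 ) * 353^(- 1 )*701177^1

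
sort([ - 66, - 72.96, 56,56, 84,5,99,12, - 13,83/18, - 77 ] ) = [ - 77 , - 72.96, - 66, - 13, 83/18, 5, 12, 56,  56,84,99]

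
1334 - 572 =762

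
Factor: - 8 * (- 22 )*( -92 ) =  - 16192 = - 2^6*11^1*23^1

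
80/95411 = 80/95411 = 0.00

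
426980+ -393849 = 33131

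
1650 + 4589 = 6239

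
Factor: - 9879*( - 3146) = 31079334 = 2^1*3^1 * 11^2*13^1*37^1*89^1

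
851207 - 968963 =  - 117756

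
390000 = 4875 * 80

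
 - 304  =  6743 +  - 7047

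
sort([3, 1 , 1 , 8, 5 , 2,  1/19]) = [ 1/19, 1, 1,2 , 3, 5, 8 ] 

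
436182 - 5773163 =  - 5336981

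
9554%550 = 204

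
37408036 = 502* 74518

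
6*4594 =27564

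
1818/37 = 49 + 5/37 = 49.14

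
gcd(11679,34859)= 1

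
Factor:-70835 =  - 5^1*31^1*457^1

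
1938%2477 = 1938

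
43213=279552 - 236339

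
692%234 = 224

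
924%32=28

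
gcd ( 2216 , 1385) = 277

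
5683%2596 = 491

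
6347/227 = 27+218/227 = 27.96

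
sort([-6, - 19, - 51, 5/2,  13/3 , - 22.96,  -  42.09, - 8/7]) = [ - 51, - 42.09, - 22.96,  -  19, - 6, - 8/7, 5/2,13/3]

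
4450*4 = 17800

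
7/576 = 7/576 = 0.01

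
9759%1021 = 570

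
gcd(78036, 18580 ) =3716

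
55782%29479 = 26303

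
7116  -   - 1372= 8488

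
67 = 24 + 43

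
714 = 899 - 185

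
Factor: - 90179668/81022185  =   - 2^2 * 3^( - 2 ) * 5^(-1)*101^1*223217^1*1800493^ ( - 1 ) 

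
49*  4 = 196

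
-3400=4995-8395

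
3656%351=146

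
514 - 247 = 267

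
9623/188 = 9623/188 = 51.19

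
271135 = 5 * 54227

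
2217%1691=526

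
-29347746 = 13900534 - 43248280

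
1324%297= 136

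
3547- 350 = 3197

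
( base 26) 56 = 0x88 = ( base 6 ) 344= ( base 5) 1021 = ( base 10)136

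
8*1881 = 15048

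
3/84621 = 1/28207 = 0.00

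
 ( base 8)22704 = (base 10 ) 9668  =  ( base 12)5718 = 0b10010111000100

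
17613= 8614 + 8999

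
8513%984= 641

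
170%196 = 170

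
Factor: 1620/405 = 2^2 = 4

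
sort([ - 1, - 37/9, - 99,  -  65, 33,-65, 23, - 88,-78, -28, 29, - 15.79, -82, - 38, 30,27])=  [- 99, - 88 , - 82, -78, - 65, - 65,-38,- 28, - 15.79,- 37/9,  -  1,23, 27, 29 , 30, 33]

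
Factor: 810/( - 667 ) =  - 2^1 * 3^4 * 5^1*23^( - 1 )*29^( - 1)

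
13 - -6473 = 6486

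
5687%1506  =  1169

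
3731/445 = 3731/445 = 8.38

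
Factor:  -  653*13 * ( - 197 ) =1672333=13^1*197^1*653^1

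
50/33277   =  50/33277 = 0.00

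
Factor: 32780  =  2^2*5^1*11^1* 149^1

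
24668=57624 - 32956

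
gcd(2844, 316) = 316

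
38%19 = 0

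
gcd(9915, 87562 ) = 1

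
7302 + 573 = 7875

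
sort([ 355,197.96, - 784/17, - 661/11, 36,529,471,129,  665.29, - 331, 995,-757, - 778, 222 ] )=[ - 778,-757,-331, -661/11,  -  784/17,36, 129, 197.96, 222,355 , 471, 529, 665.29,995 ] 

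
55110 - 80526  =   - 25416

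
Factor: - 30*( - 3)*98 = 2^2*3^2*5^1*7^2 = 8820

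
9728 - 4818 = 4910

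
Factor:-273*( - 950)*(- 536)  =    -  2^4*3^1*5^2*7^1*13^1  *19^1*67^1 = - 139011600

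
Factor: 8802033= 3^1*59^1*223^2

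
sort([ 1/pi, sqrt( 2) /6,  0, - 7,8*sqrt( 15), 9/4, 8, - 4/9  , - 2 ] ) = [ - 7, - 2, - 4/9, 0,sqrt( 2) /6,1/pi,9/4 , 8,  8*sqrt(  15) ] 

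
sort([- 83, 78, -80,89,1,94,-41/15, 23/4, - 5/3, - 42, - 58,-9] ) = [  -  83, - 80,  -  58, - 42,-9,-41/15, - 5/3, 1, 23/4,78, 89, 94 ]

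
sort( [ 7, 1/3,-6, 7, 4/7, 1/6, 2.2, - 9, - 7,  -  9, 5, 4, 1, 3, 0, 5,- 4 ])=[ - 9, - 9,  -  7, - 6,  -  4,0,1/6 , 1/3, 4/7, 1,2.2, 3, 4, 5, 5, 7,7 ]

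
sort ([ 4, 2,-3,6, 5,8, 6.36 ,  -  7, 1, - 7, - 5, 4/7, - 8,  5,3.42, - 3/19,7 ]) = [ - 8, - 7,  -  7 , - 5, - 3, - 3/19, 4/7,1, 2,  3.42, 4,5 , 5,6,  6.36, 7, 8 ] 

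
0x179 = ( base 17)153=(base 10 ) 377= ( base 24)FH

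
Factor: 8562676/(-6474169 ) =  -2^2* 13^( - 1)*43^1*49783^1 *498013^( - 1 ) 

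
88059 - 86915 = 1144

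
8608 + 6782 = 15390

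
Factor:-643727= - 7^1*91961^1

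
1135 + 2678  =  3813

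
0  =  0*( - 391 ) 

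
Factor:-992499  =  -3^1* 47^1*7039^1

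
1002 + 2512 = 3514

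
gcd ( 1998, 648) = 54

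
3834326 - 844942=2989384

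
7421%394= 329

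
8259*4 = 33036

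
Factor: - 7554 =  - 2^1*3^1*1259^1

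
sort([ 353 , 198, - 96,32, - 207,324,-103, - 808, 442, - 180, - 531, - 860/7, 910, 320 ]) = [-808,  -  531, - 207, - 180,- 860/7, - 103,- 96,32, 198,320 , 324,  353, 442, 910 ] 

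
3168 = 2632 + 536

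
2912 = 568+2344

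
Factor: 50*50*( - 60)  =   - 2^4*3^1*5^5 = - 150000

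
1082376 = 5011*216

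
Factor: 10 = 2^1*5^1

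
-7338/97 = -7338/97 = - 75.65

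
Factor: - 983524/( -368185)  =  2^2 * 5^( - 1 )*73637^(  -  1) * 245881^1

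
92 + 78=170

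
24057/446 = 53 + 419/446= 53.94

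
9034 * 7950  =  71820300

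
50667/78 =649 + 15/26 = 649.58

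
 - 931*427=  - 397537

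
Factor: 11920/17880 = 2/3 = 2^1 * 3^ ( - 1) 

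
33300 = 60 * 555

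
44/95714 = 22/47857 = 0.00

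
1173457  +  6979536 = 8152993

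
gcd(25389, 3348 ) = 279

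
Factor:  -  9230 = - 2^1*5^1 *13^1*71^1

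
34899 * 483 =16856217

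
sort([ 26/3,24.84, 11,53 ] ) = [ 26/3, 11,24.84,53 ]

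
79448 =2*39724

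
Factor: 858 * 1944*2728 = 4550173056 = 2^7*3^6*11^2*13^1*31^1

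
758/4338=379/2169 = 0.17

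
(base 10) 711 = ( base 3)222100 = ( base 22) 1A7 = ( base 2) 1011000111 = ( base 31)MT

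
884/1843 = 884/1843 = 0.48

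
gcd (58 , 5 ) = 1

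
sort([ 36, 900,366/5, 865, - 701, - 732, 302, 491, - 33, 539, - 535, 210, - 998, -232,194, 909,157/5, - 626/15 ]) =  [- 998, - 732, - 701, - 535, - 232, - 626/15, - 33,157/5, 36,  366/5, 194, 210 , 302, 491, 539, 865, 900,909]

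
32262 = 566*57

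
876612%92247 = 46389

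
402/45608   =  201/22804  =  0.01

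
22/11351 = 22/11351 = 0.00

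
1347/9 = 149 + 2/3 = 149.67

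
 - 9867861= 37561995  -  47429856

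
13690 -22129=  - 8439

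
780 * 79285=61842300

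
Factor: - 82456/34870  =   - 2^2  *5^( - 1)*317^( - 1)*937^1 = - 3748/1585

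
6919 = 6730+189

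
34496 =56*616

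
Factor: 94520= 2^3*5^1*17^1*139^1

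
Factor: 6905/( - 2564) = -2^( - 2)*5^1*641^( - 1 )*1381^1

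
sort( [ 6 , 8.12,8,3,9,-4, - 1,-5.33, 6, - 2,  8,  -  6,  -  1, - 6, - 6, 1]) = [ -6 , - 6, - 6, - 5.33, - 4,-2, - 1, - 1, 1,3, 6,6 , 8,8, 8.12, 9]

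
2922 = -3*( - 974 )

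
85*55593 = 4725405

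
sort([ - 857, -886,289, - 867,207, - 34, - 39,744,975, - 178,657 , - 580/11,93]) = [ - 886,-867,-857,-178, - 580/11,- 39, - 34,93, 207,289 , 657,744,975]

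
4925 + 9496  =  14421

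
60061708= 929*64652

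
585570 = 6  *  97595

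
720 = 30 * 24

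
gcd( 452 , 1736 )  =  4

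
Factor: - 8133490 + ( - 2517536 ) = -10651026 = - 2^1*3^1*1775171^1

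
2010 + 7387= 9397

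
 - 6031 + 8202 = 2171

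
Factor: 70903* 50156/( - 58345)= -508030124/8335 = - 2^2*5^( - 1)*7^1 * 1447^1 * 1667^( - 1)*12539^1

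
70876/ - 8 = - 17719/2 = - 8859.50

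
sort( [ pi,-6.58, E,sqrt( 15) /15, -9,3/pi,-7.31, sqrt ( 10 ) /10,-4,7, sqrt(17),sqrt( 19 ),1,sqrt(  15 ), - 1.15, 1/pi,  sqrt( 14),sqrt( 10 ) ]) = [ - 9,-7.31,-6.58,  -  4, - 1.15,sqrt(15)/15, sqrt( 10) /10,  1/pi, 3/pi, 1 , E,pi,sqrt( 10 ),sqrt(14 ) , sqrt( 15),  sqrt( 17),  sqrt(19 ),  7] 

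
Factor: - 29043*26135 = -3^2*5^1*7^1*461^1*5227^1 = - 759038805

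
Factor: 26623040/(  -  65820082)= - 2^5*5^1*29^( - 1) * 271^1*307^1 *383^( - 1 ) * 2963^( - 1 ) = -13311520/32910041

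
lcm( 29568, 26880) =295680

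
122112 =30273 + 91839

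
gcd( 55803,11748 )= 2937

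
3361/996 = 3361/996 = 3.37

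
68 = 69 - 1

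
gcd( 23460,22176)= 12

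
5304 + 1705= 7009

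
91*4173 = 379743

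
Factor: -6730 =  - 2^1*5^1 *673^1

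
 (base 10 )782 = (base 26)142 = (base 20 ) 1J2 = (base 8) 1416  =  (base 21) 1g5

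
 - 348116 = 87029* ( - 4 )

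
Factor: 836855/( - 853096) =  -2^( - 3) *5^1*19^1*23^1*383^1*106637^(-1 ) 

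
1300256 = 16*81266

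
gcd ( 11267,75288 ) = 1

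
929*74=68746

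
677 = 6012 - 5335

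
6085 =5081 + 1004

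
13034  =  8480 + 4554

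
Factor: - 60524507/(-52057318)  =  2^( - 1)*79^1*197^1*3889^1*26028659^( - 1 )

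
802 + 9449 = 10251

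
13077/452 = 28 + 421/452 = 28.93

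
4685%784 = 765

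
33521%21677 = 11844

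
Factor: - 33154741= - 33154741^1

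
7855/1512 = 7855/1512 = 5.20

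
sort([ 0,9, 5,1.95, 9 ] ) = [0,1.95, 5,9,9] 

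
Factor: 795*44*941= 32916180 = 2^2*3^1 * 5^1*11^1*53^1*941^1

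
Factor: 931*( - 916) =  -852796 = -2^2 *7^2*19^1 * 229^1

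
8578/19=8578/19=451.47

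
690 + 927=1617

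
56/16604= 2/593 = 0.00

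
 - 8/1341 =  - 1 + 1333/1341 = -0.01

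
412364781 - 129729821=282634960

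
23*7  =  161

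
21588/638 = 33 + 267/319 = 33.84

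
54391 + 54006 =108397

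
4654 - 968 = 3686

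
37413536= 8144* 4594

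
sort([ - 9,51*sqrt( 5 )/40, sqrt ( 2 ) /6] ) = [  -  9  ,  sqrt( 2 )/6,  51*sqrt(5 )/40 ]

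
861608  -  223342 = 638266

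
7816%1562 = 6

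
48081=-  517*( - 93)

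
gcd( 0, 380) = 380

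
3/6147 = 1/2049 = 0.00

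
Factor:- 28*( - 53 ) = 2^2*7^1*53^1 = 1484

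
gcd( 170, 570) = 10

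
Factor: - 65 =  - 5^1  *13^1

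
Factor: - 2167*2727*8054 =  - 47594380086 =- 2^1*3^3*11^1*101^1* 197^1*4027^1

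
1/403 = 1/403 = 0.00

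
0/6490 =0 = 0.00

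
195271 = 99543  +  95728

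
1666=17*98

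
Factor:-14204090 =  - 2^1*5^1*251^1*5659^1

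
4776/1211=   3 + 1143/1211=3.94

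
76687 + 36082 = 112769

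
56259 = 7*8037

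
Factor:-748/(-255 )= 2^2*3^( - 1) * 5^( - 1)*11^1 = 44/15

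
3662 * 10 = 36620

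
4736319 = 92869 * 51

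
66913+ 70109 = 137022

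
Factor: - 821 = -821^1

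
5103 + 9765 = 14868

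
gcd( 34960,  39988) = 4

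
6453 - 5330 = 1123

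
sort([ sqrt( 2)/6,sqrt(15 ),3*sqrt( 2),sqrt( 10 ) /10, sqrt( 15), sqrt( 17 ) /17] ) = [ sqrt(2) /6,  sqrt(17) /17,sqrt( 10 ) /10  ,  sqrt(15), sqrt( 15),  3 * sqrt(2)]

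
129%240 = 129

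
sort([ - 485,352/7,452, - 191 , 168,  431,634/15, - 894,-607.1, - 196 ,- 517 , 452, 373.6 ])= [ - 894, - 607.1, - 517, - 485,-196, - 191,634/15,352/7 , 168, 373.6,  431,452,452 ] 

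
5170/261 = 19 + 211/261 = 19.81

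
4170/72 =695/12 = 57.92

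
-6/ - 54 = 1/9 = 0.11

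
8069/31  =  260+ 9/31= 260.29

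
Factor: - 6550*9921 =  - 2^1*3^1*5^2*131^1*3307^1=- 64982550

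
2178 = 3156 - 978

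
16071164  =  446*36034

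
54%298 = 54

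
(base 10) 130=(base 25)55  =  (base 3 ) 11211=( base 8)202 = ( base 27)4M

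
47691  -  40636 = 7055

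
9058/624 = 4529/312 = 14.52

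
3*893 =2679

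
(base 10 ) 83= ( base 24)3B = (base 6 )215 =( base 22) 3H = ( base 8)123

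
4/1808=1/452 = 0.00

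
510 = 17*30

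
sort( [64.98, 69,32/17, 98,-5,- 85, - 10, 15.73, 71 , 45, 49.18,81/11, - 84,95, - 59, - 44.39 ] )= [-85, - 84, - 59, - 44.39, - 10, - 5 , 32/17,81/11,15.73,45,49.18, 64.98,69,  71 , 95,98 ] 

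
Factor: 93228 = 2^2 * 3^1*17^1 * 457^1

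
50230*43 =2159890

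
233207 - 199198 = 34009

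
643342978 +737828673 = 1381171651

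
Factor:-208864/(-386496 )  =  107/198 = 2^( - 1)*3^( - 2 )*11^( - 1 )*107^1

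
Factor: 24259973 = 181^1*134033^1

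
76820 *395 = 30343900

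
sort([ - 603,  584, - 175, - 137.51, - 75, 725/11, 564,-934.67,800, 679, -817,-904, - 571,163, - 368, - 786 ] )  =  [- 934.67, - 904,-817, - 786, - 603, - 571, - 368,- 175,-137.51, -75, 725/11, 163, 564,584, 679, 800] 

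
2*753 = 1506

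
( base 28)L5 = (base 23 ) 12I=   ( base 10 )593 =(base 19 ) 1C4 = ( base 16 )251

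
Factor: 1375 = 5^3*11^1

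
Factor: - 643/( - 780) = 2^( - 2 )*3^ ( - 1)*5^(-1) * 13^( - 1 )*643^1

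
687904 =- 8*( - 85988)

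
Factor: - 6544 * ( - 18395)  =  2^4*5^1*13^1*283^1*409^1 = 120376880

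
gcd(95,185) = 5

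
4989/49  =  4989/49 = 101.82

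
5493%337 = 101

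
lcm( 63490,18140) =126980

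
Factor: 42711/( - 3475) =-3^1*5^( - 2 )*23^1*139^( - 1)*619^1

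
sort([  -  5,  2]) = [ - 5, 2 ]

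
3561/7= 3561/7= 508.71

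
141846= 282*503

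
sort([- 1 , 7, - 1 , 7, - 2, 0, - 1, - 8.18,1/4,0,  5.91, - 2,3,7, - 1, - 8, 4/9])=[ - 8.18, - 8, - 2, - 2,-1, - 1, - 1, - 1,  0,0,1/4,4/9,3,  5.91, 7,7 , 7 ]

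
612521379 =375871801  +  236649578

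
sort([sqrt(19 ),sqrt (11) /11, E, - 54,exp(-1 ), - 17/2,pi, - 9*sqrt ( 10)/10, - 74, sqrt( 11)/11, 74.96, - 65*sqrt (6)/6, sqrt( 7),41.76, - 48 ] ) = [ - 74, - 54,  -  48, - 65*sqrt( 6)/6, - 17/2, - 9*sqrt( 10)/10,sqrt ( 11)/11, sqrt( 11 )/11,  exp(  -  1),  sqrt( 7),E, pi,sqrt ( 19 ),41.76,74.96]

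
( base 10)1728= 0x6C0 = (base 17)5GB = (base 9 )2330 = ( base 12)1000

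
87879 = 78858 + 9021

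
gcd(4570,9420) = 10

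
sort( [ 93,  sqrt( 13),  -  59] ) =[ - 59, sqrt(13 ), 93] 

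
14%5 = 4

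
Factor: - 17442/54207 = -2^1 * 3^1 * 17^1*317^(-1)=- 102/317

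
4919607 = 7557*651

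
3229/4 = 807 + 1/4=807.25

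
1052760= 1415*744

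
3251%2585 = 666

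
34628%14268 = 6092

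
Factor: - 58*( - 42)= 2436  =  2^2*3^1*7^1 * 29^1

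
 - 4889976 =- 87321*56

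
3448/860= 862/215 = 4.01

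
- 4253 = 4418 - 8671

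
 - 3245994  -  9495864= -12741858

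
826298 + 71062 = 897360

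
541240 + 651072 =1192312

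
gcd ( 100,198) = 2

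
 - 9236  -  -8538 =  - 698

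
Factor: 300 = 2^2 * 3^1*5^2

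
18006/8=9003/4= 2250.75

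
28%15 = 13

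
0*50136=0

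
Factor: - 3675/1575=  - 7/3 = - 3^( - 1 )*7^1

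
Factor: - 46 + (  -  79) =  - 125=- 5^3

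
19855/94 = 19855/94=211.22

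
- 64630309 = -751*86059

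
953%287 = 92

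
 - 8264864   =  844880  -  9109744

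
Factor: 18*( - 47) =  - 2^1*3^2*47^1 = - 846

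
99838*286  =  28553668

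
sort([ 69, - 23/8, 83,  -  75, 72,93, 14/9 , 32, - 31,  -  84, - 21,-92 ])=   [ -92, - 84, - 75, - 31,  -  21, - 23/8, 14/9, 32,69, 72,  83, 93]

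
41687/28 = 41687/28 = 1488.82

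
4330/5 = 866 = 866.00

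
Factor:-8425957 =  - 1451^1*5807^1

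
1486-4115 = -2629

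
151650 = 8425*18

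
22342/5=22342/5 = 4468.40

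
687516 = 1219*564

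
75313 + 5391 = 80704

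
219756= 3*73252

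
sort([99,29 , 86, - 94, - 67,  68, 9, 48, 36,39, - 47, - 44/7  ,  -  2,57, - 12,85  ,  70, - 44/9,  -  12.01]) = [  -  94, - 67, - 47, - 12.01,-12, - 44/7, - 44/9 , - 2,9,29, 36,  39,48,57, 68, 70, 85,86, 99]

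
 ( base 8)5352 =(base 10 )2794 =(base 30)334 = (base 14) 1038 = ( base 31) 2S4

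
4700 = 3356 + 1344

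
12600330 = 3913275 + 8687055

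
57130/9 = 6347 + 7/9= 6347.78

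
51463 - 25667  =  25796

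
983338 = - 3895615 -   -  4878953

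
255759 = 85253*3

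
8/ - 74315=-1 + 74307/74315 = - 0.00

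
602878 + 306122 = 909000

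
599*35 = 20965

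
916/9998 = 458/4999  =  0.09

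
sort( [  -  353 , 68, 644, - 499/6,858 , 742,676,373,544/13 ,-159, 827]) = [ - 353, - 159, - 499/6,544/13,68,373,644, 676,742,827,858]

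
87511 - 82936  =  4575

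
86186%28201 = 1583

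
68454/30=11409/5 = 2281.80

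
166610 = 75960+90650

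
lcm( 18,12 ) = 36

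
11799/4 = 11799/4 = 2949.75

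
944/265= 944/265=   3.56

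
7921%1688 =1169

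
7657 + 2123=9780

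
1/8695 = 1/8695 = 0.00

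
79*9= 711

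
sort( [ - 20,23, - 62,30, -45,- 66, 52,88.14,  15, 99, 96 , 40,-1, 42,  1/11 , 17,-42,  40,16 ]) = [ - 66, - 62, - 45, - 42,-20, - 1,1/11,15,  16,  17,23,30,40,40,  42,52,  88.14, 96,99]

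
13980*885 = 12372300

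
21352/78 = 10676/39 = 273.74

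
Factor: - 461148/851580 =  - 463/855 = - 3^( - 2)*5^( - 1) * 19^( - 1 ) * 463^1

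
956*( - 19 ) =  - 18164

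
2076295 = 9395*221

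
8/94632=1/11829  =  0.00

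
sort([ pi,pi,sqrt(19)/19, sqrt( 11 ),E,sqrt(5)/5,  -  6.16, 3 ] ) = [-6.16, sqrt(19)/19, sqrt(5)/5,E, 3, pi, pi, sqrt(11 )]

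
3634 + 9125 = 12759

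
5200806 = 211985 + 4988821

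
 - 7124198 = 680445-7804643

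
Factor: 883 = 883^1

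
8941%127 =51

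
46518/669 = 69 + 119/223 = 69.53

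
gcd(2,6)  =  2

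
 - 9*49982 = -449838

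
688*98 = 67424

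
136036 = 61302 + 74734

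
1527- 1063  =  464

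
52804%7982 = 4912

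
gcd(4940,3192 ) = 76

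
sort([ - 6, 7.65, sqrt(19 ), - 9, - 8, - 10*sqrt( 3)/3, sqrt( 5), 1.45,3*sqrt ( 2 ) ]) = [ - 9,-8, - 6, - 10* sqrt( 3 )/3, 1.45, sqrt( 5),3 * sqrt ( 2), sqrt( 19), 7.65]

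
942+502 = 1444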